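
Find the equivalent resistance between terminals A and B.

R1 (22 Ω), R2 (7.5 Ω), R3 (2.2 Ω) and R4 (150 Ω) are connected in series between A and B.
Reduce the network between node 0 (A) and node 4 (B) by series/parallel combination:
  Rs1 = R1 + R2 (series, joined only at node 1) = 22 + 7.5 = 29.5 Ω
  Rs2 = R3 + Rs1 (series, joined only at node 2) = 2.2 + 29.5 = 31.7 Ω
  Rs3 = R4 + Rs2 (series, joined only at node 3) = 150 + 31.7 = 181.7 Ω
R_eq = 181.7 Ω

Final answer: 181.7 Ω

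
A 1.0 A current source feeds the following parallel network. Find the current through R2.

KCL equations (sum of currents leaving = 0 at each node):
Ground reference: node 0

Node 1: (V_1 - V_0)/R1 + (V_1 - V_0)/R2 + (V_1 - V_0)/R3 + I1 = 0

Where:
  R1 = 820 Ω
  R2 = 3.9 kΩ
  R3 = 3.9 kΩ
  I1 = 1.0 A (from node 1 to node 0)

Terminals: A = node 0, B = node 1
All resistors sit directly between nodes 0 and 1, so they are in parallel and share one voltage V; the full source current 1 A splits among them.
1/R_par = 1/820 + 1/3900 + 1/3900 = 0.001732 S  =>  R_par = 577.3 Ω
V = I × R_par = 1 × 577.3 = 577.3 V
I_R2 = V/R2 = 577.3/3900 = 0.148 A

Final answer: 0.148 A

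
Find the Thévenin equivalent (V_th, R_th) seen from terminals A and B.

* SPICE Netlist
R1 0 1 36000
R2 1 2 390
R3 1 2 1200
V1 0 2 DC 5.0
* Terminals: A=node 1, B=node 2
Step 1 — V_th is the open-circuit voltage V_A - V_B (nothing connected across the terminals).
Nodal analysis, taking node 2 as the 0 V reference.
Source V1 fixes V_0 = 5 V.
KCL at each unknown node (sum of currents leaving = 0; resistances in Ω):
  Node 1: (V_1 - 5)/36000 + (V_1 - 0)/390 + (V_1 - 0)/1200 = 0
Collecting terms: 0.003425 × V_1 = 0.0001389  =>  V_1 = 0.04055 V
V_th = V_1 - V_2 = 0.04055 - 0 = 0.04055 V
Step 2 — R_th: zero the source — replace V1 by a short circuit (node 2 merges into node 0) — and find the resistance seen between A (node 1) and B (node 0).
Reduce the network between node 1 (A) and node 0 (B) by series/parallel combination:
  Rp1 = R1 ‖ R2 ‖ R3 (parallel, all between nodes 0 and 1) = 1/(1/36000 + 1/390 + 1/1200) = 292 Ω
R_th = 292 Ω

Final answer: V_th = 0.04055 V, R_th = 292 Ω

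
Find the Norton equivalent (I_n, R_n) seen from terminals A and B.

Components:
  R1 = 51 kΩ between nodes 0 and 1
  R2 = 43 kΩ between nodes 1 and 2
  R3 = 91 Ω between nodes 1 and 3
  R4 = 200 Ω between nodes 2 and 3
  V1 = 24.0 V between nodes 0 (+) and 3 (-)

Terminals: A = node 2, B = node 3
Find the Thévenin equivalent first; then I_n = V_th/R_th and R_n = R_th.
Step 1 — V_th is the open-circuit voltage V_A - V_B (nothing connected across the terminals).
Nodal analysis, taking node 3 as the 0 V reference.
Source V1 fixes V_0 = 24 V.
KCL at each unknown node (sum of currents leaving = 0; resistances in Ω):
  Node 1: (V_1 - 24)/51000 + (V_1 - V_2)/43000 + (V_1 - 0)/91 = 0
  Node 2: (V_2 - V_1)/43000 + (V_2 - 0)/200 = 0
Collecting terms (coefficients in siemens):
  0.01103·V_1 - 0.00002326·V_2 = 0.0004706
  0.005023·V_2 - 0.00002326·V_1 = 0
Determinant D = (0.01103)(0.005023) - (-0.00002326)(-0.00002326) = 0.00005542
V_1 = [(0.0004706)(0.005023) - (-0.00002326)(0)]/D = 0.04266 V
V_2 = [(0.01103)(0) - (0.0004706)(-0.00002326)]/D = 0.0001975 V
V_th = V_2 - V_3 = 0.0001975 - 0 = 0.0001975 V
Step 2 — R_th: zero the source — replace V1 by a short circuit (node 3 merges into node 0) — and find the resistance seen between A (node 2) and B (node 0).
Reduce the network between node 2 (A) and node 0 (B) by series/parallel combination:
  Rp1 = R1 ‖ R3 (parallel, both between nodes 0 and 1) = 1/(1/51000 + 1/91) = 90.84 Ω
  Rs1 = R2 + Rp1 (series, joined only at node 1) = 43000 + 90.84 = 43090 Ω
  Rp2 = R4 ‖ Rs1 (parallel, both between nodes 0 and 2) = 1/(1/200 + 1/43090) = 199.1 Ω
R_th = 199.1 Ω
I_n = V_th/R_th = 0.0001975/199.1 = 0.000000992 A, and R_n = R_th = 199.1 Ω

Final answer: I_n = 9.92e-07 A, R_n = 199.1 Ω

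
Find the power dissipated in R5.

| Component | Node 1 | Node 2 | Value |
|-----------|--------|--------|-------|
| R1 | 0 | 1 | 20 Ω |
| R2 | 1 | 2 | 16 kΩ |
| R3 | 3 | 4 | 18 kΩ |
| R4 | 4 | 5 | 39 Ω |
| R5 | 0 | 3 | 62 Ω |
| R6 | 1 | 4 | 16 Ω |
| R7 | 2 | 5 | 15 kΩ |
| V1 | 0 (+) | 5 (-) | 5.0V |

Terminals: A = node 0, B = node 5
Nodal analysis, taking node 5 as the 0 V reference.
Source V1 fixes V_0 = 5 V.
KCL at each unknown node (sum of currents leaving = 0; resistances in Ω):
  Node 1: (V_1 - 5)/20 + (V_1 - V_2)/16000 + (V_1 - V_4)/16 = 0
  Node 2: (V_2 - V_1)/16000 + (V_2 - 0)/15000 = 0
  Node 3: (V_3 - V_4)/18000 + (V_3 - 5)/62 = 0
  Node 4: (V_4 - V_3)/18000 + (V_4 - 0)/39 + (V_4 - V_1)/16 = 0
Collecting terms (coefficients in siemens):
  0.1126·V_1 - 0.0000625·V_2 - 0.0625·V_4 = 0.25
  0.0001292·V_2 - 0.0000625·V_1 = 0
  0.01618·V_3 - 0.00005556·V_4 = 0.08065
  0.0882·V_4 - 0.0625·V_1 - 0.00005556·V_3 = 0
Solving these 4 simultaneous equations (Gaussian elimination) gives:
  V_1 = 3.666 V, V_2 = 1.774 V, V_3 = 4.992 V, V_4 = 2.601 V
I_R5 = (V_0 - V_3)/R5 = (5 - 4.992)/62 = 0.0001328 A
P_R5 = I_R5² × R5 = (0.0001328)² × 62 = 0.000001094 W

Final answer: 1.094e-06 W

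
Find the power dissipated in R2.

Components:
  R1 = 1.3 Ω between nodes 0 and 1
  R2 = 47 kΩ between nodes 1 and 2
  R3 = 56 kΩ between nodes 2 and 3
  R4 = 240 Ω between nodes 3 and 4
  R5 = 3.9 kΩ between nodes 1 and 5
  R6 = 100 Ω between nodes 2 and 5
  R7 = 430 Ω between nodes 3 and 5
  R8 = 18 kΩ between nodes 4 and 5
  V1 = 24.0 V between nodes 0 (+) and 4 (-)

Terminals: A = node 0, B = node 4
Nodal analysis, taking node 4 as the 0 V reference.
Source V1 fixes V_0 = 24 V.
KCL at each unknown node (sum of currents leaving = 0; resistances in Ω):
  Node 1: (V_1 - 24)/1.3 + (V_1 - V_2)/47000 + (V_1 - V_5)/3900 = 0
  Node 2: (V_2 - V_1)/47000 + (V_2 - V_3)/56000 + (V_2 - V_5)/100 = 0
  Node 3: (V_3 - V_2)/56000 + (V_3 - 0)/240 + (V_3 - V_5)/430 = 0
  Node 5: (V_5 - V_1)/3900 + (V_5 - V_2)/100 + (V_5 - V_3)/430 + (V_5 - 0)/18000 = 0
Collecting terms (coefficients in siemens):
  0.7695·V_1 - 0.00002128·V_2 - 0.0002564·V_5 = 18.46
  0.01004·V_2 - 0.00002128·V_1 - 0.00001786·V_3 - 0.01·V_5 = 0
  0.00651·V_3 - 0.00001786·V_2 - 0.002326·V_5 = 0
  0.01264·V_5 - 0.0002564·V_1 - 0.01·V_2 - 0.002326·V_3 = 0
Solving these 4 simultaneous equations (Gaussian elimination) gives:
  V_1 = 23.99 V, V_2 = 3.673 V, V_3 = 1.308 V, V_5 = 3.634 V
I_R2 = (V_1 - V_2)/R2 = (23.99 - 3.673)/47000 = 0.0004323 A
P_R2 = I_R2² × R2 = (0.0004323)² × 47000 = 0.008785 W

Final answer: 0.008785 W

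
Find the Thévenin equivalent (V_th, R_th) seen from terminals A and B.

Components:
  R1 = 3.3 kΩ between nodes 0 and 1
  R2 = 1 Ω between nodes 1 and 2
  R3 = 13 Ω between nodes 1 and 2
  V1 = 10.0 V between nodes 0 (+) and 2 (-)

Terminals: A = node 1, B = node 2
Step 1 — V_th is the open-circuit voltage V_A - V_B (nothing connected across the terminals).
Nodal analysis, taking node 2 as the 0 V reference.
Source V1 fixes V_0 = 10 V.
KCL at each unknown node (sum of currents leaving = 0; resistances in Ω):
  Node 1: (V_1 - 10)/3300 + (V_1 - 0)/1 + (V_1 - 0)/13 = 0
Collecting terms: 1.077 × V_1 = 0.00303  =>  V_1 = 0.002813 V
V_th = V_1 - V_2 = 0.002813 - 0 = 0.002813 V
Step 2 — R_th: zero the source — replace V1 by a short circuit (node 2 merges into node 0) — and find the resistance seen between A (node 1) and B (node 0).
Reduce the network between node 1 (A) and node 0 (B) by series/parallel combination:
  Rp1 = R1 ‖ R2 ‖ R3 (parallel, all between nodes 0 and 1) = 1/(1/3300 + 1/1 + 1/13) = 0.9283 Ω
R_th = 0.9283 Ω

Final answer: V_th = 0.002813 V, R_th = 0.9283 Ω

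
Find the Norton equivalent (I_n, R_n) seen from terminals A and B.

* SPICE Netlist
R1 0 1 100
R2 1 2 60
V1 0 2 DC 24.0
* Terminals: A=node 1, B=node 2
Find the Thévenin equivalent first; then I_n = V_th/R_th and R_n = R_th.
Step 1 — V_th is the open-circuit voltage V_A - V_B (nothing connected across the terminals).
Nodal analysis, taking node 2 as the 0 V reference.
Source V1 fixes V_0 = 24 V.
KCL at each unknown node (sum of currents leaving = 0; resistances in Ω):
  Node 1: (V_1 - 24)/100 + (V_1 - 0)/60 = 0
Collecting terms: 0.02667 × V_1 = 0.24  =>  V_1 = 9 V
V_th = V_1 - V_2 = 9 - 0 = 9 V
Step 2 — R_th: zero the source — replace V1 by a short circuit (node 2 merges into node 0) — and find the resistance seen between A (node 1) and B (node 0).
Reduce the network between node 1 (A) and node 0 (B) by series/parallel combination:
  Rp1 = R1 ‖ R2 (parallel, both between nodes 0 and 1) = 1/(1/100 + 1/60) = 37.5 Ω
R_th = 37.5 Ω
I_n = V_th/R_th = 9/37.5 = 0.24 A, and R_n = R_th = 37.5 Ω

Final answer: I_n = 0.24 A, R_n = 37.5 Ω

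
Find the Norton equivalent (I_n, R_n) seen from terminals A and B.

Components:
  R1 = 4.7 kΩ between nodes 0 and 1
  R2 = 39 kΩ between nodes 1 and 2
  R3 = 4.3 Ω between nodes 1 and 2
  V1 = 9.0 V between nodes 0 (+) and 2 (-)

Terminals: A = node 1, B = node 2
Find the Thévenin equivalent first; then I_n = V_th/R_th and R_n = R_th.
Step 1 — V_th is the open-circuit voltage V_A - V_B (nothing connected across the terminals).
Nodal analysis, taking node 2 as the 0 V reference.
Source V1 fixes V_0 = 9 V.
KCL at each unknown node (sum of currents leaving = 0; resistances in Ω):
  Node 1: (V_1 - 9)/4700 + (V_1 - 0)/39000 + (V_1 - 0)/4.3 = 0
Collecting terms: 0.2328 × V_1 = 0.001915  =>  V_1 = 0.008226 V
V_th = V_1 - V_2 = 0.008226 - 0 = 0.008226 V
Step 2 — R_th: zero the source — replace V1 by a short circuit (node 2 merges into node 0) — and find the resistance seen between A (node 1) and B (node 0).
Reduce the network between node 1 (A) and node 0 (B) by series/parallel combination:
  Rp1 = R1 ‖ R2 ‖ R3 (parallel, all between nodes 0 and 1) = 1/(1/4700 + 1/39000 + 1/4.3) = 4.296 Ω
R_th = 4.296 Ω
I_n = V_th/R_th = 0.008226/4.296 = 0.001915 A, and R_n = R_th = 4.296 Ω

Final answer: I_n = 0.001915 A, R_n = 4.296 Ω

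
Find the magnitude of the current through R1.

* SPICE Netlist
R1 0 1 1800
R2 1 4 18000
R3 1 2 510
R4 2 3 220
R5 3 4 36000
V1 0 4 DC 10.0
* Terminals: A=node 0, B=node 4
Nodal analysis, taking node 4 as the 0 V reference.
Source V1 fixes V_0 = 10 V.
KCL at each unknown node (sum of currents leaving = 0; resistances in Ω):
  Node 1: (V_1 - 10)/1800 + (V_1 - 0)/18000 + (V_1 - V_2)/510 = 0
  Node 2: (V_2 - V_1)/510 + (V_2 - V_3)/220 = 0
  Node 3: (V_3 - V_2)/220 + (V_3 - 0)/36000 = 0
Collecting terms (coefficients in siemens):
  0.002572·V_1 - 0.001961·V_2 = 0.005556
  0.006506·V_2 - 0.001961·V_1 - 0.004545·V_3 = 0
  0.004573·V_3 - 0.004545·V_2 = 0
Solving these 3 simultaneous equations (Gaussian elimination) gives:
  V_1 = 8.703 V, V_2 = 8.582 V, V_3 = 8.53 V
I_R1 = (V_0 - V_1)/R1 = (10 - 8.703)/1800 = 0.0007205 A
|I_R1| = 0.0007205 A

Final answer: |I_R1| = 0.0007205 A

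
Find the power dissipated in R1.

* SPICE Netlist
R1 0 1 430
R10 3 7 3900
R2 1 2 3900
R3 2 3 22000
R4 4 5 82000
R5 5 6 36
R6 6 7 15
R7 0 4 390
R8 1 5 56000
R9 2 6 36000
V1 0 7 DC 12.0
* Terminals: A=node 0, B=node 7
Nodal analysis, taking node 7 as the 0 V reference.
Source V1 fixes V_0 = 12 V.
KCL at each unknown node (sum of currents leaving = 0; resistances in Ω):
  Node 1: (V_1 - 12)/430 + (V_1 - V_2)/3900 + (V_1 - V_5)/56000 = 0
  Node 2: (V_2 - V_1)/3900 + (V_2 - V_3)/22000 + (V_2 - V_6)/36000 = 0
  Node 3: (V_3 - V_2)/22000 + (V_3 - 0)/3900 = 0
  Node 4: (V_4 - V_5)/82000 + (V_4 - 12)/390 = 0
  Node 5: (V_5 - V_4)/82000 + (V_5 - V_6)/36 + (V_5 - V_1)/56000 = 0
  Node 6: (V_6 - V_5)/36 + (V_6 - 0)/15 + (V_6 - V_2)/36000 = 0
Collecting terms (coefficients in siemens):
  0.0026·V_1 - 0.0002564·V_2 - 0.00001786·V_5 = 0.02791
  0.0003296·V_2 - 0.0002564·V_1 - 0.00004545·V_3 - 0.00002778·V_6 = 0
  0.0003019·V_3 - 0.00004545·V_2 = 0
  0.002576·V_4 - 0.0000122·V_5 = 0.03077
  0.02781·V_5 - 0.00001786·V_1 - 0.0000122·V_4 - 0.02778·V_6 = 0
  0.09447·V_6 - 0.00002778·V_2 - 0.02778·V_5 = 0
Solving these 6 simultaneous equations (Gaussian elimination) gives:
  V_1 = 11.65 V, V_2 = 9.252 V, V_3 = 1.393 V, V_4 = 11.94 V
  V_5 = 0.02185 V, V_6 = 0.009146 V
I_R1 = (V_0 - V_1)/R1 = (12 - 11.65)/430 = 0.0008216 A
P_R1 = I_R1² × R1 = (0.0008216)² × 430 = 0.0002902 W

Final answer: 0.0002902 W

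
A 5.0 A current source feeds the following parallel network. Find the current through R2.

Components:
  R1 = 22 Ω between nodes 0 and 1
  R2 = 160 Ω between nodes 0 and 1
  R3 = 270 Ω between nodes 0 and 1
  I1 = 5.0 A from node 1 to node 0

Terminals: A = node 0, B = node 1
All resistors sit directly between nodes 0 and 1, so they are in parallel and share one voltage V; the full source current 5 A splits among them.
1/R_par = 1/22 + 1/160 + 1/270 = 0.05541 S  =>  R_par = 18.05 Ω
V = I × R_par = 5 × 18.05 = 90.24 V
I_R2 = V/R2 = 90.24/160 = 0.564 A

Final answer: 0.564 A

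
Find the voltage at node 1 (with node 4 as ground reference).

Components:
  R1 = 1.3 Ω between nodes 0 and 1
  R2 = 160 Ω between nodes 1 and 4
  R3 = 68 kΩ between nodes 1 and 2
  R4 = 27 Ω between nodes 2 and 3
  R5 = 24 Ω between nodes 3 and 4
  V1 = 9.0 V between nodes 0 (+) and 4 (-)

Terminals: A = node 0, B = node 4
Nodal analysis, taking node 4 as the 0 V reference.
Source V1 fixes V_0 = 9 V.
KCL at each unknown node (sum of currents leaving = 0; resistances in Ω):
  Node 1: (V_1 - 9)/1.3 + (V_1 - 0)/160 + (V_1 - V_2)/68000 = 0
  Node 2: (V_2 - V_1)/68000 + (V_2 - V_3)/27 = 0
  Node 3: (V_3 - V_2)/27 + (V_3 - 0)/24 = 0
Collecting terms (coefficients in siemens):
  0.7755·V_1 - 0.00001471·V_2 = 6.923
  0.03705·V_2 - 0.00001471·V_1 - 0.03704·V_3 = 0
  0.0787·V_3 - 0.03704·V_2 = 0
Solving these 3 simultaneous equations (Gaussian elimination) gives:
  V_1 = 8.927 V, V_2 = 0.00669 V, V_3 = 0.003148 V
The requested potential is V_1 = 8.927 V.

Final answer: V_1 = 8.927 V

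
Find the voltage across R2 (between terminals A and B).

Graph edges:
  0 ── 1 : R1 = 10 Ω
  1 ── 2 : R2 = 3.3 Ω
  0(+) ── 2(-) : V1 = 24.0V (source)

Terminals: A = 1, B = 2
R1 and R2 are in series across V1 (node 0 → node 1 → node 2), and the output A–B is taken across R2, so this is a voltage divider.
Series current: I = V1/(R1 + R2) = 24/(10 + 3.3) = 24/13.3 = 1.805 A
V_R2 = I × R2 = V1 × R2/(R1 + R2) = 24 × 3.3/13.3 = 5.955 V

Final answer: 5.955 V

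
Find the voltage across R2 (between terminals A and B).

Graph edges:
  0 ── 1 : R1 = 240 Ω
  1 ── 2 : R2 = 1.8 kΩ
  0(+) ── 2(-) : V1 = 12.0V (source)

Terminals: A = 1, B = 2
R1 and R2 are in series across V1 (node 0 → node 1 → node 2), and the output A–B is taken across R2, so this is a voltage divider.
Series current: I = V1/(R1 + R2) = 12/(240 + 1800) = 12/2040 = 0.005882 A
V_R2 = I × R2 = V1 × R2/(R1 + R2) = 12 × 1800/2040 = 10.59 V

Final answer: 10.59 V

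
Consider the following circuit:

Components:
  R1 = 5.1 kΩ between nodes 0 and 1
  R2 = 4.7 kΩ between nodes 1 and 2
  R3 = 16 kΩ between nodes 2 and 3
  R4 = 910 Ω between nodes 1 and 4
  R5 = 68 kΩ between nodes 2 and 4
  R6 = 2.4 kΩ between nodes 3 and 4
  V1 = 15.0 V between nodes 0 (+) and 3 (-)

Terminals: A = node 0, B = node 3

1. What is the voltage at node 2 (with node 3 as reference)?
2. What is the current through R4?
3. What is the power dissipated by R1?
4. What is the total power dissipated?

Nodal analysis, taking node 3 as the 0 V reference.
Source V1 fixes V_0 = 15 V.
KCL at each unknown node (sum of currents leaving = 0; resistances in Ω):
  Node 1: (V_1 - 15)/5100 + (V_1 - V_2)/4700 + (V_1 - V_4)/910 = 0
  Node 2: (V_2 - V_1)/4700 + (V_2 - 0)/16000 + (V_2 - V_4)/68000 = 0
  Node 4: (V_4 - V_1)/910 + (V_4 - V_2)/68000 + (V_4 - 0)/2400 = 0
Collecting terms (coefficients in siemens):
  0.001508·V_1 - 0.0002128·V_2 - 0.001099·V_4 = 0.002941
  0.00029·V_2 - 0.0002128·V_1 - 0.00001471·V_4 = 0
  0.00153·V_4 - 0.001099·V_1 - 0.00001471·V_2 = 0
Solving these 3 simultaneous equations (Gaussian elimination) gives:
  V_1 = 5.382 V, V_2 = 4.147 V, V_4 = 3.904 V
Part 1:
  Read off the nodal solution: V_2 = 4.147 V
Part 2:
  I_R4 = (V_1 - V_4)/R4 = (5.382 - 3.904)/910 = 0.001623 A
  Magnitude: I_R4 = 0.001623 A
Part 3:
  I_R1 = (V_0 - V_1)/R1 = (15 - 5.382)/5100 = 0.001886 A
  P_R1 = I_R1² × R1 = (0.001886)² × 5100 = 0.01814 W
Part 4:
  Power in each resistor, P = (ΔV)²/R:
    P_R1 = (15 - 5.382)²/5100 = 0.01814 W
    P_R2 = (5.382 - 4.147)²/4700 = 0.0003244 W
    P_R3 = (4.147 - 0)²/16000 = 0.001075 W
    P_R4 = (5.382 - 3.904)²/910 = 0.002398 W
    P_R5 = (4.147 - 3.904)²/68000 = 0.0000008635 W
    P_R6 = (0 - 3.904)²/2400 = 0.006352 W
  P_total = P_R1 + P_R2 + P_R3 + P_R4 + P_R5 + P_R6 = 0.02829 W

Final answers:
1. V_2 = 4.147 V
2. I_R4 = 0.001623 A
3. P_R1 = 0.01814 W
4. P_total = 0.02829 W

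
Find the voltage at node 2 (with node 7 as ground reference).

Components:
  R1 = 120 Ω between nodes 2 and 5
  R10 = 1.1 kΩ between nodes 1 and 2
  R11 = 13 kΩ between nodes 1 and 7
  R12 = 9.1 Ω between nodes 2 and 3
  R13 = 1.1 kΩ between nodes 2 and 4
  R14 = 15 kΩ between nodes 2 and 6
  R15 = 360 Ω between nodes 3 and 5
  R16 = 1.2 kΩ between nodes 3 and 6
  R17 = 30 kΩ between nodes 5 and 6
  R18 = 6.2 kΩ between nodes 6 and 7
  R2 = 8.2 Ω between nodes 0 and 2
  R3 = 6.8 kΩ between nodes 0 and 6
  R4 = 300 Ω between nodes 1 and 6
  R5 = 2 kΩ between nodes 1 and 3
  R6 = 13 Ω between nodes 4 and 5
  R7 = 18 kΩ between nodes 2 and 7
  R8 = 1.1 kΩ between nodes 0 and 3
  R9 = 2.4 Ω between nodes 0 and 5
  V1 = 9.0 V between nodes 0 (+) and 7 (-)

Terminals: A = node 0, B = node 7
Nodal analysis, taking node 7 as the 0 V reference.
Source V1 fixes V_0 = 9 V.
KCL at each unknown node (sum of currents leaving = 0; resistances in Ω):
  Node 1: (V_1 - V_6)/300 + (V_1 - V_3)/2000 + (V_1 - V_2)/1100 + (V_1 - 0)/13000 = 0
  Node 2: (V_2 - V_5)/120 + (V_2 - 9)/8.2 + (V_2 - 0)/18000 + (V_2 - V_1)/1100 + (V_2 - V_3)/9.1 + (V_2 - V_4)/1100 + (V_2 - V_6)/15000 = 0
  Node 3: (V_3 - V_1)/2000 + (V_3 - 9)/1100 + (V_3 - V_2)/9.1 + (V_3 - V_5)/360 + (V_3 - V_6)/1200 = 0
  Node 4: (V_4 - V_5)/13 + (V_4 - V_2)/1100 = 0
  Node 5: (V_5 - V_2)/120 + (V_5 - V_4)/13 + (V_5 - 9)/2.4 + (V_5 - V_3)/360 + (V_5 - V_6)/30000 = 0
  Node 6: (V_6 - 9)/6800 + (V_6 - V_1)/300 + (V_6 - V_2)/15000 + (V_6 - V_3)/1200 + (V_6 - V_5)/30000 + (V_6 - 0)/6200 = 0
Collecting terms (coefficients in siemens):
  0.004819·V_1 - 0.0009091·V_2 - 0.0005·V_3 - 0.003333·V_6 = 0
  0.2421·V_2 - 0.0009091·V_1 - 0.1099·V_3 - 0.0009091·V_4 - 0.008333·V_5 - 0.00006667·V_6 = 1.098
  0.1149·V_3 - 0.0005·V_1 - 0.1099·V_2 - 0.002778·V_5 - 0.0008333·V_6 = 0.008182
  0.07783·V_4 - 0.0009091·V_2 - 0.07692·V_5 = 0
  0.5047·V_5 - 0.008333·V_2 - 0.002778·V_3 - 0.07692·V_4 - 0.00003333·V_6 = 3.75
  0.004575·V_6 - 0.003333·V_1 - 0.00006667·V_2 - 0.0008333·V_3 - 0.00003333·V_5 = 0.001324
Solving these 6 simultaneous equations (Gaussian elimination) gives:
  V_1 = 8.249 V, V_2 = 8.983 V, V_3 = 8.974 V, V_4 = 8.999 V
  V_5 = 8.999 V, V_6 = 8.131 V
The requested potential is V_2 = 8.983 V.

Final answer: V_2 = 8.983 V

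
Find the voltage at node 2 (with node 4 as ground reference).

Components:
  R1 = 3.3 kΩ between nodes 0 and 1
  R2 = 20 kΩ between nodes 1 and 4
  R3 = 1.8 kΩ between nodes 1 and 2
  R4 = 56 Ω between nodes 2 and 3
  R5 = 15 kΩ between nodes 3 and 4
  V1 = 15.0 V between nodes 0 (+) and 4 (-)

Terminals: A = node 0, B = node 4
Nodal analysis, taking node 4 as the 0 V reference.
Source V1 fixes V_0 = 15 V.
KCL at each unknown node (sum of currents leaving = 0; resistances in Ω):
  Node 1: (V_1 - 15)/3300 + (V_1 - 0)/20000 + (V_1 - V_2)/1800 = 0
  Node 2: (V_2 - V_1)/1800 + (V_2 - V_3)/56 = 0
  Node 3: (V_3 - V_2)/56 + (V_3 - 0)/15000 = 0
Collecting terms (coefficients in siemens):
  0.0009086·V_1 - 0.0005556·V_2 = 0.004545
  0.01841·V_2 - 0.0005556·V_1 - 0.01786·V_3 = 0
  0.01792·V_3 - 0.01786·V_2 = 0
Solving these 3 simultaneous equations (Gaussian elimination) gives:
  V_1 = 11.02 V, V_2 = 9.846 V, V_3 = 9.809 V
The requested potential is V_2 = 9.846 V.

Final answer: V_2 = 9.846 V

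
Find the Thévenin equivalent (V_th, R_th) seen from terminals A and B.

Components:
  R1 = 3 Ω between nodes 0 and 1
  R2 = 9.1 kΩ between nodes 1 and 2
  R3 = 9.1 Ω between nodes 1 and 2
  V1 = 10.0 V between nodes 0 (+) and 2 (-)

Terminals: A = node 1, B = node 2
Step 1 — V_th is the open-circuit voltage V_A - V_B (nothing connected across the terminals).
Nodal analysis, taking node 2 as the 0 V reference.
Source V1 fixes V_0 = 10 V.
KCL at each unknown node (sum of currents leaving = 0; resistances in Ω):
  Node 1: (V_1 - 10)/3 + (V_1 - 0)/9100 + (V_1 - 0)/9.1 = 0
Collecting terms: 0.4433 × V_1 = 3.333  =>  V_1 = 7.519 V
V_th = V_1 - V_2 = 7.519 - 0 = 7.519 V
Step 2 — R_th: zero the source — replace V1 by a short circuit (node 2 merges into node 0) — and find the resistance seen between A (node 1) and B (node 0).
Reduce the network between node 1 (A) and node 0 (B) by series/parallel combination:
  Rp1 = R1 ‖ R2 ‖ R3 (parallel, all between nodes 0 and 1) = 1/(1/3 + 1/9100 + 1/9.1) = 2.256 Ω
R_th = 2.256 Ω

Final answer: V_th = 7.519 V, R_th = 2.256 Ω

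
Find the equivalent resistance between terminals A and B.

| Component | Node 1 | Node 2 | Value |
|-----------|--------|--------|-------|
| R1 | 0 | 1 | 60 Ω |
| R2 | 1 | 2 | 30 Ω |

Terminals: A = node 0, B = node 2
Reduce the network between node 0 (A) and node 2 (B) by series/parallel combination:
  Rs1 = R1 + R2 (series, joined only at node 1) = 60 + 30 = 90 Ω
R_eq = 90 Ω

Final answer: 90 Ω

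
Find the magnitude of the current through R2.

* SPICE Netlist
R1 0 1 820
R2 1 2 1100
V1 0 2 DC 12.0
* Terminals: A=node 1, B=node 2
Nodal analysis, taking node 2 as the 0 V reference.
Source V1 fixes V_0 = 12 V.
KCL at each unknown node (sum of currents leaving = 0; resistances in Ω):
  Node 1: (V_1 - 12)/820 + (V_1 - 0)/1100 = 0
Collecting terms: 0.002129 × V_1 = 0.01463  =>  V_1 = 6.875 V
I_R2 = (V_1 - V_2)/R2 = (6.875 - 0)/1100 = 0.00625 A
|I_R2| = 0.00625 A

Final answer: |I_R2| = 0.00625 A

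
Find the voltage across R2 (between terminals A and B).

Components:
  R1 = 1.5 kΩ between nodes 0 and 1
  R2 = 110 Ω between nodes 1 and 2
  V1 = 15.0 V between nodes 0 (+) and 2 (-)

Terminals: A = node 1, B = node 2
R1 and R2 are in series across V1 (node 0 → node 1 → node 2), and the output A–B is taken across R2, so this is a voltage divider.
Series current: I = V1/(R1 + R2) = 15/(1500 + 110) = 15/1610 = 0.009317 A
V_R2 = I × R2 = V1 × R2/(R1 + R2) = 15 × 110/1610 = 1.025 V

Final answer: 1.025 V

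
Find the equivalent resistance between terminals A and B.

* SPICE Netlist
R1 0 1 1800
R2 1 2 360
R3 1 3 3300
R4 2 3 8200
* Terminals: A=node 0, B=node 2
Reduce the network between node 0 (A) and node 2 (B) by series/parallel combination:
  Rs1 = R3 + R4 (series, joined only at node 3) = 3300 + 8200 = 11500 Ω
  Rp1 = R2 ‖ Rs1 (parallel, both between nodes 1 and 2) = 1/(1/360 + 1/11500) = 349.1 Ω
  Rs2 = R1 + Rp1 (series, joined only at node 1) = 1800 + 349.1 = 2149 Ω
R_eq = 2.149 kΩ

Final answer: 2.149 kΩ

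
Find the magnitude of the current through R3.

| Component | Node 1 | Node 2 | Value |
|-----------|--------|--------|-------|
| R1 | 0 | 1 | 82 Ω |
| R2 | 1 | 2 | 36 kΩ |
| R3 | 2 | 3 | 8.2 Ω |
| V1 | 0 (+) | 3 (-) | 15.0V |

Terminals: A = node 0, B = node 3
Nodal analysis, taking node 3 as the 0 V reference.
Source V1 fixes V_0 = 15 V.
KCL at each unknown node (sum of currents leaving = 0; resistances in Ω):
  Node 1: (V_1 - 15)/82 + (V_1 - V_2)/36000 = 0
  Node 2: (V_2 - V_1)/36000 + (V_2 - 0)/8.2 = 0
Collecting terms (coefficients in siemens):
  0.01222·V_1 - 0.00002778·V_2 = 0.1829
  0.122·V_2 - 0.00002778·V_1 = 0
Determinant D = (0.01222)(0.122) - (-0.00002778)(-0.00002778) = 0.001491
V_1 = [(0.1829)(0.122) - (-0.00002778)(0)]/D = 14.97 V
V_2 = [(0.01222)(0) - (0.1829)(-0.00002778)]/D = 0.003408 V
I_R3 = (V_2 - V_3)/R3 = (0.003408 - 0)/8.2 = 0.0004156 A
|I_R3| = 0.0004156 A

Final answer: |I_R3| = 0.0004156 A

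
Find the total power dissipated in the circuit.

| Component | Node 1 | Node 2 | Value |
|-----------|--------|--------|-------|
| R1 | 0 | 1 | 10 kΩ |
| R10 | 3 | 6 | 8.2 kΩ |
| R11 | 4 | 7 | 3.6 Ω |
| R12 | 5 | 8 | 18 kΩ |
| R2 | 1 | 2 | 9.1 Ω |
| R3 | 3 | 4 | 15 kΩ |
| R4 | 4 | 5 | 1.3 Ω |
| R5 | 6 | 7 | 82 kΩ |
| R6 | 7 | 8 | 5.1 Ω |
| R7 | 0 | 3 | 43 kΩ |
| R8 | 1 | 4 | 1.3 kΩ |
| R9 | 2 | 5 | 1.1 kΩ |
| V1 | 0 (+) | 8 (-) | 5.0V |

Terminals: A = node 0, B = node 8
Nodal analysis, taking node 8 as the 0 V reference.
Source V1 fixes V_0 = 5 V.
KCL at each unknown node (sum of currents leaving = 0; resistances in Ω):
  Node 1: (V_1 - 5)/10000 + (V_1 - V_2)/9.1 + (V_1 - V_4)/1300 = 0
  Node 2: (V_2 - V_1)/9.1 + (V_2 - V_5)/1100 = 0
  Node 3: (V_3 - V_4)/15000 + (V_3 - 5)/43000 + (V_3 - V_6)/8200 = 0
  Node 4: (V_4 - V_3)/15000 + (V_4 - V_5)/1.3 + (V_4 - V_1)/1300 + (V_4 - V_7)/3.6 = 0
  Node 5: (V_5 - V_4)/1.3 + (V_5 - V_2)/1100 + (V_5 - 0)/18000 = 0
  Node 6: (V_6 - V_7)/82000 + (V_6 - V_3)/8200 = 0
  Node 7: (V_7 - V_6)/82000 + (V_7 - 0)/5.1 + (V_7 - V_4)/3.6 = 0
Collecting terms (coefficients in siemens):
  0.1108·V_1 - 0.1099·V_2 - 0.0007692·V_4 = 0.0005
  0.1108·V_2 - 0.1099·V_1 - 0.0009091·V_5 = 0
  0.0002119·V_3 - 0.00006667·V_4 - 0.000122·V_6 = 0.0001163
  1.048·V_4 - 0.0007692·V_1 - 0.00006667·V_3 - 0.7692·V_5 - 0.2778·V_7 = 0
  0.7702·V_5 - 0.0009091·V_2 - 0.7692·V_4 = 0
  0.0001341·V_6 - 0.000122·V_3 - 0.0000122·V_7 = 0
  0.4739·V_7 - 0.2778·V_4 - 0.0000122·V_6 = 0
Solving these 7 simultaneous equations (Gaussian elimination) gives:
  V_1 = 0.2871 V, V_2 = 0.2848 V, V_3 = 1.155 V, V_4 = 0.00483 V
  V_5 = 0.00516 V, V_6 = 1.05 V, V_7 = 0.002858 V
Power in each resistor, P = (ΔV)²/R:
  P_R1 = (5 - 0.2871)²/10000 = 0.002221 W
  P_R2 = (0.2871 - 0.2848)²/9.1 = 0.0000005879 W
  P_R3 = (1.155 - 0.00483)²/15000 = 0.00008814 W
  P_R4 = (0.00483 - 0.00516)²/1.3 = 0.0000000838 W
  P_R5 = (1.05 - 0.002858)²/82000 = 0.00001337 W
  P_R6 = (0.002858 - 0)²/5.1 = 0.000001602 W
  P_R7 = (5 - 1.155)²/43000 = 0.0003439 W
  P_R8 = (0.2871 - 0.00483)²/1300 = 0.00006128 W
  P_R9 = (0.2848 - 0.00516)²/1100 = 0.00007107 W
  P_R10 = (1.155 - 1.05)²/8200 = 0.000001337 W
  P_R11 = (0.00483 - 0.002858)²/3.6 = 0.00000108 W
  P_R12 = (0.00516 - 0)²/18000 = 0.000000001479 W
P_total = P_R1 + P_R2 + P_R3 + P_R4 + P_R5 + P_R6 + P_R7 + P_R8 + P_R9 + P_R10 + P_R11 + P_R12 = 0.002804 W

Final answer: 0.002804 W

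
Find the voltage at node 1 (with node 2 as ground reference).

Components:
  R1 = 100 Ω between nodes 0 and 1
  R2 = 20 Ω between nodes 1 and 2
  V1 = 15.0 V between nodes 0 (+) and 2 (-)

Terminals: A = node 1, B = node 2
Nodal analysis, taking node 2 as the 0 V reference.
Source V1 fixes V_0 = 15 V.
KCL at each unknown node (sum of currents leaving = 0; resistances in Ω):
  Node 1: (V_1 - 15)/100 + (V_1 - 0)/20 = 0
Collecting terms: 0.06 × V_1 = 0.15  =>  V_1 = 2.5 V
The requested potential is V_1 = 2.5 V.

Final answer: V_1 = 2.5 V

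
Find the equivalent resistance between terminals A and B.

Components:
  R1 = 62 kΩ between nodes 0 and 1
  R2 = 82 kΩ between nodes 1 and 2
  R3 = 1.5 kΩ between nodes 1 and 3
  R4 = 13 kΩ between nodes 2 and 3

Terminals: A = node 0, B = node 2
Reduce the network between node 0 (A) and node 2 (B) by series/parallel combination:
  Rs1 = R3 + R4 (series, joined only at node 3) = 1500 + 13000 = 14500 Ω
  Rp1 = R2 ‖ Rs1 (parallel, both between nodes 1 and 2) = 1/(1/82000 + 1/14500) = 12320 Ω
  Rs2 = R1 + Rp1 (series, joined only at node 1) = 62000 + 12320 = 74320 Ω
R_eq = 74.32 kΩ

Final answer: 74.32 kΩ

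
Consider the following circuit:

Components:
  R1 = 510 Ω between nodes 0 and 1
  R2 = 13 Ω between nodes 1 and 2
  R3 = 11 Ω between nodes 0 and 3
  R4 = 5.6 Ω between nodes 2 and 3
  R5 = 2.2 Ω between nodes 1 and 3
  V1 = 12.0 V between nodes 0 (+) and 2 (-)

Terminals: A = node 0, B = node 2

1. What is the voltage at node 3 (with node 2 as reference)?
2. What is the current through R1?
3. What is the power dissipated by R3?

Nodal analysis, taking node 2 as the 0 V reference.
Source V1 fixes V_0 = 12 V.
KCL at each unknown node (sum of currents leaving = 0; resistances in Ω):
  Node 1: (V_1 - 12)/510 + (V_1 - 0)/13 + (V_1 - V_3)/2.2 = 0
  Node 3: (V_3 - 12)/11 + (V_3 - 0)/5.6 + (V_3 - V_1)/2.2 = 0
Collecting terms (coefficients in siemens):
  0.5334·V_1 - 0.4545·V_3 = 0.02353
  0.724·V_3 - 0.4545·V_1 = 1.091
Determinant D = (0.5334)(0.724) - (-0.4545)(-0.4545) = 0.1796
V_1 = [(0.02353)(0.724) - (-0.4545)(1.091)]/D = 2.856 V
V_3 = [(0.5334)(1.091) - (0.02353)(-0.4545)]/D = 3.3 V
Part 1:
  Read off the nodal solution: V_3 = 3.3 V
Part 2:
  I_R1 = (V_0 - V_1)/R1 = (12 - 2.856)/510 = 0.01793 A
  Magnitude: I_R1 = 0.01793 A
Part 3:
  I_R3 = (V_0 - V_3)/R3 = (12 - 3.3)/11 = 0.7909 A
  P_R3 = I_R3² × R3 = (0.7909)² × 11 = 6.882 W

Final answers:
1. V_3 = 3.3 V
2. I_R1 = 0.01793 A
3. P_R3 = 6.882 W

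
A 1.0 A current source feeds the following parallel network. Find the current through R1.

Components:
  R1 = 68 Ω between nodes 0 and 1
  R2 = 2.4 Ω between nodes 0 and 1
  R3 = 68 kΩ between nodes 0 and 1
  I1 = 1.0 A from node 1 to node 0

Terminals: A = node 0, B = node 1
All resistors sit directly between nodes 0 and 1, so they are in parallel and share one voltage V; the full source current 1 A splits among them.
1/R_par = 1/68 + 1/2.4 + 1/68000 = 0.4314 S  =>  R_par = 2.318 Ω
V = I × R_par = 1 × 2.318 = 2.318 V
I_R1 = V/R1 = 2.318/68 = 0.03409 A

Final answer: 0.03409 A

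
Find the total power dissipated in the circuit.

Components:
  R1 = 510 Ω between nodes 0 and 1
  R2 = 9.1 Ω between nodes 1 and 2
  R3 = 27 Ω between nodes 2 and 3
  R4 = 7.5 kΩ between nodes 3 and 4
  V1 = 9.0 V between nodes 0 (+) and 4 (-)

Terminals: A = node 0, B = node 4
Nodal analysis, taking node 4 as the 0 V reference.
Source V1 fixes V_0 = 9 V.
KCL at each unknown node (sum of currents leaving = 0; resistances in Ω):
  Node 1: (V_1 - 9)/510 + (V_1 - V_2)/9.1 = 0
  Node 2: (V_2 - V_1)/9.1 + (V_2 - V_3)/27 = 0
  Node 3: (V_3 - V_2)/27 + (V_3 - 0)/7500 = 0
Collecting terms (coefficients in siemens):
  0.1119·V_1 - 0.1099·V_2 = 0.01765
  0.1469·V_2 - 0.1099·V_1 - 0.03704·V_3 = 0
  0.03717·V_3 - 0.03704·V_2 = 0
Solving these 3 simultaneous equations (Gaussian elimination) gives:
  V_1 = 8.43 V, V_2 = 8.419 V, V_3 = 8.389 V
Power in each resistor, P = (ΔV)²/R:
  P_R1 = (9 - 8.43)²/510 = 0.0006381 W
  P_R2 = (8.43 - 8.419)²/9.1 = 0.00001139 W
  P_R3 = (8.419 - 8.389)²/27 = 0.00003378 W
  P_R4 = (8.389 - 0)²/7500 = 0.009384 W
P_total = P_R1 + P_R2 + P_R3 + P_R4 = 0.01007 W

Final answer: 0.01007 W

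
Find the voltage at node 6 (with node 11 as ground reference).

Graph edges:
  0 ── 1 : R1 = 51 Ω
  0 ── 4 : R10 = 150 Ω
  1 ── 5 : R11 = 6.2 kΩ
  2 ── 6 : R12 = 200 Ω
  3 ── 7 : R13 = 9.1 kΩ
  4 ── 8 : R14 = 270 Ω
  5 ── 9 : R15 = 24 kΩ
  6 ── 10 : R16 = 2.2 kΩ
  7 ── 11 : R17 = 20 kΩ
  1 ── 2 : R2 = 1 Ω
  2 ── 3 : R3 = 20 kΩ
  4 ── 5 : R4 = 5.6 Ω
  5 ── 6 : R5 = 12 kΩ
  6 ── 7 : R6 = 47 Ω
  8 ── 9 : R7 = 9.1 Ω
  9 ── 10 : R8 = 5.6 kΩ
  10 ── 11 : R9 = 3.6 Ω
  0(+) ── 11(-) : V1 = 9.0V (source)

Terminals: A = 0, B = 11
Nodal analysis, taking node 11 as the 0 V reference.
Source V1 fixes V_0 = 9 V.
KCL at each unknown node (sum of currents leaving = 0; resistances in Ω):
  Node 1: (V_1 - 9)/51 + (V_1 - V_2)/1 + (V_1 - V_5)/6200 = 0
  Node 2: (V_2 - V_1)/1 + (V_2 - V_3)/20000 + (V_2 - V_6)/200 = 0
  Node 3: (V_3 - V_2)/20000 + (V_3 - V_7)/9100 = 0
  Node 4: (V_4 - V_5)/5.6 + (V_4 - 9)/150 + (V_4 - V_8)/270 = 0
  Node 5: (V_5 - V_4)/5.6 + (V_5 - V_6)/12000 + (V_5 - V_1)/6200 + (V_5 - V_9)/24000 = 0
  Node 6: (V_6 - V_5)/12000 + (V_6 - V_7)/47 + (V_6 - V_2)/200 + (V_6 - V_10)/2200 = 0
  Node 7: (V_7 - V_6)/47 + (V_7 - V_3)/9100 + (V_7 - 0)/20000 = 0
  Node 8: (V_8 - V_9)/9.1 + (V_8 - V_4)/270 = 0
  Node 9: (V_9 - V_8)/9.1 + (V_9 - V_10)/5600 + (V_9 - V_5)/24000 = 0
  Node 10: (V_10 - V_9)/5600 + (V_10 - 0)/3.6 + (V_10 - V_6)/2200 = 0
Collecting terms (coefficients in siemens):
  1.02·V_1 - 1·V_2 - 0.0001613·V_5 = 0.1765
  1.005·V_2 - 1·V_1 - 0.00005·V_3 - 0.005·V_6 = 0
  0.0001599·V_3 - 0.00005·V_2 - 0.0001099·V_7 = 0
  0.1889·V_4 - 0.1786·V_5 - 0.003704·V_8 = 0.06
  0.1789·V_5 - 0.0001613·V_1 - 0.1786·V_4 - 0.00008333·V_6 - 0.00004167·V_9 = 0
  0.02681·V_6 - 0.005·V_2 - 0.00008333·V_5 - 0.02128·V_7 - 0.0004545·V_10 = 0
  0.02144·V_7 - 0.0001099·V_3 - 0.02128·V_6 = 0
  0.1136·V_8 - 0.003704·V_4 - 0.1099·V_9 = 0
  0.1101·V_9 - 0.00004167·V_5 - 0.1099·V_8 - 0.0001786·V_10 = 0
  0.2784·V_10 - 0.0004545·V_6 - 0.0001786·V_9 = 0
Solving these 10 simultaneous equations (Gaussian elimination) gives:
  V_1 = 8.797 V, V_2 = 8.793 V, V_3 = 8.24 V, V_4 = 8.768 V
  V_5 = 8.767 V, V_6 = 8.006 V, V_7 = 7.988 V, V_8 = 8.37 V
  V_9 = 8.357 V, V_10 = 0.01843 V
The requested potential is V_6 = 8.006 V.

Final answer: V_6 = 8.006 V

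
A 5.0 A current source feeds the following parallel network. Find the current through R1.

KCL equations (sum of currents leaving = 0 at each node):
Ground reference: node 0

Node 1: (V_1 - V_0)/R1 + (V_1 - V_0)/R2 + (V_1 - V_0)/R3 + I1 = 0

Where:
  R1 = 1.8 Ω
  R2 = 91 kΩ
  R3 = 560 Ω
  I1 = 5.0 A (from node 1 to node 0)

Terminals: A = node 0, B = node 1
All resistors sit directly between nodes 0 and 1, so they are in parallel and share one voltage V; the full source current 5 A splits among them.
1/R_par = 1/1.8 + 1/91000 + 1/560 = 0.5574 S  =>  R_par = 1.794 Ω
V = I × R_par = 5 × 1.794 = 8.971 V
I_R1 = V/R1 = 8.971/1.8 = 4.984 A

Final answer: 4.984 A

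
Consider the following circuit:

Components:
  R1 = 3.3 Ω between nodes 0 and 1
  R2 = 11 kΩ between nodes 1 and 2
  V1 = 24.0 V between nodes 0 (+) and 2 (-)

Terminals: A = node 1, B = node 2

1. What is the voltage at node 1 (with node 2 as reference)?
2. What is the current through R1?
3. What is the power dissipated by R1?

Nodal analysis, taking node 2 as the 0 V reference.
Source V1 fixes V_0 = 24 V.
KCL at each unknown node (sum of currents leaving = 0; resistances in Ω):
  Node 1: (V_1 - 24)/3.3 + (V_1 - 0)/11000 = 0
Collecting terms: 0.3031 × V_1 = 7.273  =>  V_1 = 23.99 V
Part 1:
  Read off the nodal solution: V_1 = 23.99 V
Part 2:
  I_R1 = (V_0 - V_1)/R1 = (24 - 23.99)/3.3 = 0.002181 A
  Magnitude: I_R1 = 0.002181 A
Part 3:
  I_R1 = (V_0 - V_1)/R1 = (24 - 23.99)/3.3 = 0.002181 A
  P_R1 = I_R1² × R1 = (0.002181)² × 3.3 = 0.0000157 W

Final answers:
1. V_1 = 23.99 V
2. I_R1 = 0.002181 A
3. P_R1 = 1.57e-05 W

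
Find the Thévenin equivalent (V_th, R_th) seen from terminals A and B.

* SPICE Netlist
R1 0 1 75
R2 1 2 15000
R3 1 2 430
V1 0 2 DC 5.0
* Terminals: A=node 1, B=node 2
Step 1 — V_th is the open-circuit voltage V_A - V_B (nothing connected across the terminals).
Nodal analysis, taking node 2 as the 0 V reference.
Source V1 fixes V_0 = 5 V.
KCL at each unknown node (sum of currents leaving = 0; resistances in Ω):
  Node 1: (V_1 - 5)/75 + (V_1 - 0)/15000 + (V_1 - 0)/430 = 0
Collecting terms: 0.01573 × V_1 = 0.06667  =>  V_1 = 4.239 V
V_th = V_1 - V_2 = 4.239 - 0 = 4.239 V
Step 2 — R_th: zero the source — replace V1 by a short circuit (node 2 merges into node 0) — and find the resistance seen between A (node 1) and B (node 0).
Reduce the network between node 1 (A) and node 0 (B) by series/parallel combination:
  Rp1 = R1 ‖ R2 ‖ R3 (parallel, all between nodes 0 and 1) = 1/(1/75 + 1/15000 + 1/430) = 63.59 Ω
R_th = 63.59 Ω

Final answer: V_th = 4.239 V, R_th = 63.59 Ω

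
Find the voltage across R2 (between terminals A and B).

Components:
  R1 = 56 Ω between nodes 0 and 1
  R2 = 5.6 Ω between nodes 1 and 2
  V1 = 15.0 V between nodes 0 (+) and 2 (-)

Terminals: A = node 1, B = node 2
R1 and R2 are in series across V1 (node 0 → node 1 → node 2), and the output A–B is taken across R2, so this is a voltage divider.
Series current: I = V1/(R1 + R2) = 15/(56 + 5.6) = 15/61.6 = 0.2435 A
V_R2 = I × R2 = V1 × R2/(R1 + R2) = 15 × 5.6/61.6 = 1.364 V

Final answer: 1.364 V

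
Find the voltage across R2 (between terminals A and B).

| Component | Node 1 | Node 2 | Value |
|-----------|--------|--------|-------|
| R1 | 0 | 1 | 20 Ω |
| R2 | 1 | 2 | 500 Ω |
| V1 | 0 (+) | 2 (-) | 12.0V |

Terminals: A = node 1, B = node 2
R1 and R2 are in series across V1 (node 0 → node 1 → node 2), and the output A–B is taken across R2, so this is a voltage divider.
Series current: I = V1/(R1 + R2) = 12/(20 + 500) = 12/520 = 0.02308 A
V_R2 = I × R2 = V1 × R2/(R1 + R2) = 12 × 500/520 = 11.54 V

Final answer: 11.54 V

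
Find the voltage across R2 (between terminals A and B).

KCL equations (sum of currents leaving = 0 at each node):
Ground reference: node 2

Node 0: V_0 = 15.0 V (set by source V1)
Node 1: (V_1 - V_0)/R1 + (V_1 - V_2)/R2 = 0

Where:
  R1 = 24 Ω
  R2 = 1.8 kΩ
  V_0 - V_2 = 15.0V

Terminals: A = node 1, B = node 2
R1 and R2 are in series across V1 (node 0 → node 1 → node 2), and the output A–B is taken across R2, so this is a voltage divider.
Series current: I = V1/(R1 + R2) = 15/(24 + 1800) = 15/1824 = 0.008224 A
V_R2 = I × R2 = V1 × R2/(R1 + R2) = 15 × 1800/1824 = 14.8 V

Final answer: 14.8 V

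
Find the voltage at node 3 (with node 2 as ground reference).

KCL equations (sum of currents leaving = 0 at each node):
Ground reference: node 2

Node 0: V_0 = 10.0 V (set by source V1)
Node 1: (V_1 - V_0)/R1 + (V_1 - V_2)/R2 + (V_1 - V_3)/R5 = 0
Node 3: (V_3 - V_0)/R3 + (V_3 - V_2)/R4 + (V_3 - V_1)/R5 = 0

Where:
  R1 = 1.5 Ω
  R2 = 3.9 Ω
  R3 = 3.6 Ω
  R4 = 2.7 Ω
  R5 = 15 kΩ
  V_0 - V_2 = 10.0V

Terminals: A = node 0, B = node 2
Nodal analysis, taking node 2 as the 0 V reference.
Source V1 fixes V_0 = 10 V.
KCL at each unknown node (sum of currents leaving = 0; resistances in Ω):
  Node 1: (V_1 - 10)/1.5 + (V_1 - 0)/3.9 + (V_1 - V_3)/15000 = 0
  Node 3: (V_3 - 10)/3.6 + (V_3 - 0)/2.7 + (V_3 - V_1)/15000 = 0
Collecting terms (coefficients in siemens):
  0.9231·V_1 - 0.00006667·V_3 = 6.667
  0.6482·V_3 - 0.00006667·V_1 = 2.778
Determinant D = (0.9231)(0.6482) - (-0.00006667)(-0.00006667) = 0.5984
V_1 = [(6.667)(0.6482) - (-0.00006667)(2.778)]/D = 7.222 V
V_3 = [(0.9231)(2.778) - (6.667)(-0.00006667)]/D = 4.286 V
The requested potential is V_3 = 4.286 V.

Final answer: V_3 = 4.286 V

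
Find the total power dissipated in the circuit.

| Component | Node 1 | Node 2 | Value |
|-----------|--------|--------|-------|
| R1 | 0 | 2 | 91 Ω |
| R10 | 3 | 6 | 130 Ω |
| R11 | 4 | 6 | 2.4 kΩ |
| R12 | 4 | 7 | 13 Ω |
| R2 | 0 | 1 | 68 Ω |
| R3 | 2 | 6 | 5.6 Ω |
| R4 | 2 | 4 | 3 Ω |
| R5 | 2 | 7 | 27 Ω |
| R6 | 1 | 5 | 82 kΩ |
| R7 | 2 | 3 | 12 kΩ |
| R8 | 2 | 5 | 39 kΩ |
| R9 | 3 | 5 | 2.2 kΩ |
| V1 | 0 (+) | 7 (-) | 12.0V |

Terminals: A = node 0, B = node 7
Nodal analysis, taking node 7 as the 0 V reference.
Source V1 fixes V_0 = 12 V.
KCL at each unknown node (sum of currents leaving = 0; resistances in Ω):
  Node 1: (V_1 - 12)/68 + (V_1 - V_5)/82000 = 0
  Node 2: (V_2 - 12)/91 + (V_2 - V_6)/5.6 + (V_2 - V_4)/3 + (V_2 - 0)/27 + (V_2 - V_3)/12000 + (V_2 - V_5)/39000 = 0
  Node 3: (V_3 - V_2)/12000 + (V_3 - V_5)/2200 + (V_3 - V_6)/130 = 0
  Node 4: (V_4 - V_2)/3 + (V_4 - V_6)/2400 + (V_4 - 0)/13 = 0
  Node 5: (V_5 - V_1)/82000 + (V_5 - V_2)/39000 + (V_5 - V_3)/2200 = 0
  Node 6: (V_6 - V_2)/5.6 + (V_6 - V_3)/130 + (V_6 - V_4)/2400 = 0
Collecting terms (coefficients in siemens):
  0.01472·V_1 - 0.0000122·V_5 = 0.1765
  0.56·V_2 - 0.00008333·V_3 - 0.3333·V_4 - 0.00002564·V_5 - 0.1786·V_6 = 0.1319
  0.00823·V_3 - 0.00008333·V_2 - 0.0004545·V_5 - 0.007692·V_6 = 0
  0.4107·V_4 - 0.3333·V_2 - 0.0004167·V_6 = 0
  0.0004924·V_5 - 0.0000122·V_1 - 0.00002564·V_2 - 0.0004545·V_3 = 0
  0.1867·V_6 - 0.1786·V_2 - 0.007692·V_3 - 0.0004167·V_4 = 0
Solving these 6 simultaneous equations (Gaussian elimination) gives:
  V_1 = 11.99 V, V_2 = 1.194 V, V_3 = 1.21 V, V_4 = 0.9704 V
  V_5 = 1.476 V, V_6 = 1.194 V
Power in each resistor, P = (ΔV)²/R:
  P_R1 = (12 - 1.194)²/91 = 1.283 W
  P_R2 = (12 - 11.99)²/68 = 0.000001118 W
  P_R3 = (1.194 - 1.194)²/5.6 = 0.000000003915 W
  P_R4 = (1.194 - 0.9704)²/3 = 0.01668 W
  P_R5 = (1.194 - 0)²/27 = 0.05281 W
  P_R6 = (11.99 - 1.476)²/82000 = 0.001348 W
  P_R7 = (1.194 - 1.21)²/12000 = 0.00000002056 W
  P_R8 = (1.194 - 1.476)²/39000 = 0.000002038 W
  P_R9 = (1.21 - 1.476)²/2200 = 0.00003221 W
  P_R10 = (1.21 - 1.194)²/130 = 0.000001863 W
  P_R11 = (0.9704 - 1.194)²/2400 = 0.00002087 W
  P_R12 = (0.9704 - 0)²/13 = 0.07244 W
P_total = P_R1 + P_R2 + P_R3 + P_R4 + P_R5 + P_R6 + P_R7 + P_R8 + P_R9 + P_R10 + P_R11 + P_R12 = 1.426 W

Final answer: 1.426 W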